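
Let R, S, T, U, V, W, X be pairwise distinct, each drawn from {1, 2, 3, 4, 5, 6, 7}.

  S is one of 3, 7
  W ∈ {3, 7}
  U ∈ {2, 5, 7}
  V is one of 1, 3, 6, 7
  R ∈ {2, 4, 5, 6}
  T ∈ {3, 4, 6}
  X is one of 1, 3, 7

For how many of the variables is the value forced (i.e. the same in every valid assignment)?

S and W between them cover only {3, 7} — a naked pair. Remove those values from T, U, V, X.
X must be 1 (only option left). Strike 1 from V.
V's domain is down to {6}, so V = 6. Remove 6 from R, T.
That leaves T = 4. Eliminate 4 elsewhere: R.
Determined: T=4, V=6, X=1. The other variables each still have more than one consistent value. That makes 3.

3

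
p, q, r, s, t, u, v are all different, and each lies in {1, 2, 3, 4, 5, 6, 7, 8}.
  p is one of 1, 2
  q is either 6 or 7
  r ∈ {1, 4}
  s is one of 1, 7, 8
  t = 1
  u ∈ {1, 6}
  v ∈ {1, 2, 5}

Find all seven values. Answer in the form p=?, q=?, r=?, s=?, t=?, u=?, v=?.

t's domain is down to {1}, so t = 1. Strike 1 from p, r, s, u, v.
u must be 6 (only option left). So q can't be 6.
p must be 2 (only option left). So v can't be 2.
q must be 7 (only option left). Strike 7 from s.
r's domain is down to {4}, so r = 4.
s has just one choice, so s = 8.
v's domain is down to {5}, so v = 5.

p=2, q=7, r=4, s=8, t=1, u=6, v=5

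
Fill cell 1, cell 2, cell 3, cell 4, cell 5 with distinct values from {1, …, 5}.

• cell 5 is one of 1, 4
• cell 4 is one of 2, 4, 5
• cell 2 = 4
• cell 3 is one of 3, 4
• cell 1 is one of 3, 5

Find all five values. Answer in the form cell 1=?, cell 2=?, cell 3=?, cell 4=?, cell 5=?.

cell 2 must be 4 (only option left). Strike 4 from cell 3, cell 4, cell 5.
cell 3 must be 3 (only option left). Remove 3 from cell 1.
That leaves cell 5 = 1.
cell 1's domain is down to {5}, so cell 1 = 5. Remove 5 from cell 4.
cell 4 must be 2 (only option left).

cell 1=5, cell 2=4, cell 3=3, cell 4=2, cell 5=1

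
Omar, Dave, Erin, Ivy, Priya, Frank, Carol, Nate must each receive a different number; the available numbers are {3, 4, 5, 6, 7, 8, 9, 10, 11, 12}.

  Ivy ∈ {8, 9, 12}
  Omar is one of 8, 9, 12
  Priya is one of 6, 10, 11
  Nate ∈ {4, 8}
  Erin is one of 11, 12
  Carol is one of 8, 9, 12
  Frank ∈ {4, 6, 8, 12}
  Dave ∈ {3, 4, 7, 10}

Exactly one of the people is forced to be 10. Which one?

The 3 variables Omar, Ivy, Carol are confined to {8, 9, 12}, which locks those values in; drop them from Erin, Frank, Nate.
Erin must be 11 (only option left). Eliminate 11 elsewhere: Priya.
Nate has just one choice, so Nate = 4. Strike 4 from Dave, Frank.
Frank has just one choice, so Frank = 6. Remove 6 from Priya.
So 10 goes to Priya.

Priya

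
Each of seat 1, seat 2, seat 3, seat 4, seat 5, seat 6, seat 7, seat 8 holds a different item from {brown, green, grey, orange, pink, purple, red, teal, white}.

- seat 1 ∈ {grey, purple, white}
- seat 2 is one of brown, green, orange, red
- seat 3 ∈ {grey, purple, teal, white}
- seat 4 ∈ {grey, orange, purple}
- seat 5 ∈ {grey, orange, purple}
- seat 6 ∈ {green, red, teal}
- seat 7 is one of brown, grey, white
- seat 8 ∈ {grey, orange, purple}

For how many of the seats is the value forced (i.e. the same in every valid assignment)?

The 3 variables seat 4, seat 5, seat 8 are confined to {grey, orange, purple}, which locks those values in; drop them from seat 1, seat 2, seat 3, seat 7.
seat 1 must be white (only option left). So seat 3, seat 7 can't be white.
seat 3's domain is down to {teal}, so seat 3 = teal. Remove teal from seat 6.
seat 7's domain is down to {brown}, so seat 7 = brown. Strike brown from seat 2.
Determined: seat 1=white, seat 3=teal, seat 7=brown. The other seats each still have more than one consistent value. That makes 3.

3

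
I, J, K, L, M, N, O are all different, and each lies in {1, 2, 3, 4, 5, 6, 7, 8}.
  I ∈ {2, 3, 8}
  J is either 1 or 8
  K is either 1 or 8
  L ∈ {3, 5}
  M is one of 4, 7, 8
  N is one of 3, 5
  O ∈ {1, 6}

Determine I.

2

J and K share exactly the 2 values {1, 8}; by pigeonhole those values go to them, so strike 1, 8 from I, M, O.
O's domain is down to {6}, so O = 6.
L and N between them cover only {3, 5} — a naked pair. Remove those values from I.
So I = 2.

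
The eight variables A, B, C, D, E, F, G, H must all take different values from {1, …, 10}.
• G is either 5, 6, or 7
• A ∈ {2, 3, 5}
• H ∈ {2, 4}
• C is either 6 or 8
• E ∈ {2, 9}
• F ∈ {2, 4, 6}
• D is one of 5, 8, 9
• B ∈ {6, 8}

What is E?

9

Among the 8 variables, 3 fits only A (and all 8 values in {2, 3, 4, 5, 6, 7, 8, 9} must be used), so A = 3.
The 7 still-open variables draw from only 7 values {2, 4, 5, 6, 7, 8, 9}, so each is used; only G can be 7, hence G = 7.
The 6 still-open variables draw from only 6 values {2, 4, 5, 6, 8, 9}, so each is used; only D can be 5, hence D = 5.
The 5 still-open variables draw from only 5 values {2, 4, 6, 8, 9}, so each is used; only E can be 9, hence E = 9.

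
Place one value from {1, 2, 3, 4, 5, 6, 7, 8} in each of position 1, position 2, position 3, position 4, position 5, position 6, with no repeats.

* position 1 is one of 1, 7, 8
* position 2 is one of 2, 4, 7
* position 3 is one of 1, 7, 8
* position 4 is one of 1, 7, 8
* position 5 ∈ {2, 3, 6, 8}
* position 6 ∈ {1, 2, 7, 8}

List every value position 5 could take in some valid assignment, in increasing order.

3, 6

The 3 variables position 1, position 3, position 4 are confined to {1, 7, 8}, which locks those values in; drop them from position 2, position 5, position 6.
position 6 must be 2 (only option left). Eliminate 2 elsewhere: position 2, position 5.
position 2's domain is down to {4}, so position 2 = 4.
No further eliminations apply; position 5 can still be any of 3, 6.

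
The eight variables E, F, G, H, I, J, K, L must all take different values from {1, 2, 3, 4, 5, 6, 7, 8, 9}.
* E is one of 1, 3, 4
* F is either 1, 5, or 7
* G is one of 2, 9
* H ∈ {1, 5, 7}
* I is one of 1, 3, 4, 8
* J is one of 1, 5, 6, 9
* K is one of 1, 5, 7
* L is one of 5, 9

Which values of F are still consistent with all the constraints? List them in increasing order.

The 3 variables F, H, K are confined to {1, 5, 7}, which locks those values in; drop them from E, I, J, L.
L's domain is down to {9}, so L = 9. So G, J can't be 9.
G has just one choice, so G = 2.
J must be 6 (only option left).
No further eliminations apply; F can still be any of 1, 5, 7.

1, 5, 7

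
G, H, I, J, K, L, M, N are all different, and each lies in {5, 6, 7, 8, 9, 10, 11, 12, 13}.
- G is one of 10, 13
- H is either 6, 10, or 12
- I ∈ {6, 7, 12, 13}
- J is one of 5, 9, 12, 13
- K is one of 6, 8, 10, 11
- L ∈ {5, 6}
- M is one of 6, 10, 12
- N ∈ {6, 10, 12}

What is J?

9

H, M, N between them cover only {6, 10, 12} — a naked triple. Remove those values from G, I, J, K, L.
G's domain is down to {13}, so G = 13. Strike 13 from I, J.
I must be 7 (only option left).
L has just one choice, so L = 5. So J can't be 5.
So J = 9.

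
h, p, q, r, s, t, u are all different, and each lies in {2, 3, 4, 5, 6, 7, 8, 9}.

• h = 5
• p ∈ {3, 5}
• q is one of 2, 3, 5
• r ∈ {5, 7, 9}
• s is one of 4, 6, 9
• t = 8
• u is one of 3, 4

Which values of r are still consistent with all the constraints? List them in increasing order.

h must be 5 (only option left). Strike 5 from p, q, r.
p has just one choice, so p = 3. Eliminate 3 elsewhere: q, u.
q must be 2 (only option left).
t's domain is down to {8}, so t = 8.
u has just one choice, so u = 4. Eliminate 4 elsewhere: s.
No further eliminations apply; r can still be any of 7, 9.

7, 9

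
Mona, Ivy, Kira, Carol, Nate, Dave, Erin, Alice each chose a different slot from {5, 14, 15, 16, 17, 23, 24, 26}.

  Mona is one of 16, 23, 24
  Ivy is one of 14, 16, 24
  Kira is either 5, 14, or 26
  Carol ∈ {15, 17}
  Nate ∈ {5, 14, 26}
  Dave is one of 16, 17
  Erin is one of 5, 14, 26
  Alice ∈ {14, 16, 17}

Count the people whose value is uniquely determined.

Among the 8 variables, 15 fits only Carol (and all 8 values in {5, 14, 15, 16, 17, 23, 24, 26} must be used), so Carol = 15.
The 7 still-open variables together cover exactly {5, 14, 16, 17, 23, 24, 26} — 7 values for 7 variables — and 23 appears only in Mona's list, so Mona = 23.
The 6 still-open variables together cover exactly {5, 14, 16, 17, 24, 26} — 6 values for 6 variables — and 24 appears only in Ivy's list, so Ivy = 24.
Kira, Nate, Erin between them cover only {5, 14, 26} — a naked triple. Remove those values from Alice.
Determined: Mona=23, Ivy=24, Carol=15. The other people each still have more than one consistent value. That makes 3.

3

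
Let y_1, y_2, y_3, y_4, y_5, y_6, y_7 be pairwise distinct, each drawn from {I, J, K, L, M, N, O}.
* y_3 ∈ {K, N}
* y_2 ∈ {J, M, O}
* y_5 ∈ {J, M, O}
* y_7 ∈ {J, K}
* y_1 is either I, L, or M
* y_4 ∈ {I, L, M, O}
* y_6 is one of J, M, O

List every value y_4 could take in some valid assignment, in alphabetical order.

Among the 7 variables, N fits only y_3 (and all 7 values in {I, J, K, L, M, N, O} must be used), so y_3 = N.
The 6 still-open variables draw from only 6 values {I, J, K, L, M, O}, so each is used; only y_7 can be K, hence y_7 = K.
y_2, y_5, y_6 between them cover only {J, M, O} — a naked triple. Remove those values from y_1, y_4.
No further eliminations apply; y_4 can still be any of I, L.

I, L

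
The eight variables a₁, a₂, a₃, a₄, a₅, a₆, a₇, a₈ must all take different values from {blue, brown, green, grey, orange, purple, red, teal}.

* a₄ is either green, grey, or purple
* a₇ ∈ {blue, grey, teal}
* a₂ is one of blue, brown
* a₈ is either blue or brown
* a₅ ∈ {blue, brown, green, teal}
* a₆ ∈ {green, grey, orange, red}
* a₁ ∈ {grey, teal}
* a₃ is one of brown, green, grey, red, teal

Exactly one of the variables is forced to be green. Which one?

a₅

Among the 8 variables, orange fits only a₆ (and all 8 values in {blue, brown, green, grey, orange, purple, red, teal} must be used), so a₆ = orange.
Among the 7 still-open variables, purple fits only a₄ (and all 7 values in {blue, brown, green, grey, purple, red, teal} must be used), so a₄ = purple.
The 6 still-open variables draw from only 6 values {blue, brown, green, grey, red, teal}, so each is used; only a₃ can be red, hence a₃ = red.
Among the 5 still-open variables, green fits only a₅ (and all 5 values in {blue, brown, green, grey, teal} must be used), so a₅ = green.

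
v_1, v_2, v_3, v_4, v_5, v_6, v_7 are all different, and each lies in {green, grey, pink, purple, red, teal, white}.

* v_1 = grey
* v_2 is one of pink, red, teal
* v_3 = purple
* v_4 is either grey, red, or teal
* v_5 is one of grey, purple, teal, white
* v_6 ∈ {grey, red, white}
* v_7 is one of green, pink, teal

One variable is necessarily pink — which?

v_1 has just one choice, so v_1 = grey. Strike grey from v_4, v_5, v_6.
v_3 has just one choice, so v_3 = purple. Eliminate purple elsewhere: v_5.
The 5 still-open variables together cover exactly {green, pink, red, teal, white} — 5 values for 5 variables — and green appears only in v_7's list, so v_7 = green.
Among the 4 still-open variables, pink fits only v_2 (and all 4 values in {pink, red, teal, white} must be used), so v_2 = pink.

v_2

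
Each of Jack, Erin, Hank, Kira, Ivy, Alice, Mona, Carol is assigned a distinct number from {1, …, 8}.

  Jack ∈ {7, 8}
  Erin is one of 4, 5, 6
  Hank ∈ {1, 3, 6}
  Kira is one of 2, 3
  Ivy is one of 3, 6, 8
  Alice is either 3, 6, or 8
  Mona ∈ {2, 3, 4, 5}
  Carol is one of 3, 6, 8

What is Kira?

2

The 8 variables draw from only 8 values {1, 2, 3, 4, 5, 6, 7, 8}, so each is used; only Hank can be 1, hence Hank = 1.
Among the 7 still-open variables, 7 fits only Jack (and all 7 values in {2, 3, 4, 5, 6, 7, 8} must be used), so Jack = 7.
Ivy, Alice, Carol share exactly the 3 values {3, 6, 8}; by pigeonhole those values go to them, so strike 3, 6, 8 from Erin, Kira, Mona.
So Kira = 2.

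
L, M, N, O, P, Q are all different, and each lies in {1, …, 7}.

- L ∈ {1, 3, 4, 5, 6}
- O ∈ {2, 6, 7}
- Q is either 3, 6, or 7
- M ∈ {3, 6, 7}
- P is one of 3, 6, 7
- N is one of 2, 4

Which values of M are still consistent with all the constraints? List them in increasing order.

The 3 variables M, P, Q are confined to {3, 6, 7}, which locks those values in; drop them from L, O.
That leaves O = 2. Eliminate 2 elsewhere: N.
N must be 4 (only option left). Eliminate 4 elsewhere: L.
No further eliminations apply; M can still be any of 3, 6, 7.

3, 6, 7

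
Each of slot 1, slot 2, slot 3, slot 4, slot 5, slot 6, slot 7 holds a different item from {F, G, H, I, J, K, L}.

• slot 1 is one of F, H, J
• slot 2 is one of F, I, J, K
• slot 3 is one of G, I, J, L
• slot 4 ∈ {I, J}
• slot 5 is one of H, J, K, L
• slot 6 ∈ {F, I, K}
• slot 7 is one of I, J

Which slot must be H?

slot 1

Among the 7 variables, G fits only slot 3 (and all 7 values in {F, G, H, I, J, K, L} must be used), so slot 3 = G.
The 6 still-open variables draw from only 6 values {F, H, I, J, K, L}, so each is used; only slot 5 can be L, hence slot 5 = L.
Among the 5 still-open variables, H fits only slot 1 (and all 5 values in {F, H, I, J, K} must be used), so slot 1 = H.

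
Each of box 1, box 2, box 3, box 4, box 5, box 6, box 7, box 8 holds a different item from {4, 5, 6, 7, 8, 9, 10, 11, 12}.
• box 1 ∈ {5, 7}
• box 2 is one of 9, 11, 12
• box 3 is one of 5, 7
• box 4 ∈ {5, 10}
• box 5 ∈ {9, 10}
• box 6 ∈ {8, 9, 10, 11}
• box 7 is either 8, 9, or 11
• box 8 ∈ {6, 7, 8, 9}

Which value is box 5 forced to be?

The 8 variables draw from only 8 values {5, 6, 7, 8, 9, 10, 11, 12}, so each is used; only box 8 can be 6, hence box 8 = 6.
The 7 still-open variables together cover exactly {5, 7, 8, 9, 10, 11, 12} — 7 values for 7 variables — and 12 appears only in box 2's list, so box 2 = 12.
The 2 variables box 1 and box 3 are confined to {5, 7}, which locks those values in; drop them from box 4.
box 4's domain is down to {10}, so box 4 = 10. Eliminate 10 elsewhere: box 5, box 6.
So box 5 = 9.

9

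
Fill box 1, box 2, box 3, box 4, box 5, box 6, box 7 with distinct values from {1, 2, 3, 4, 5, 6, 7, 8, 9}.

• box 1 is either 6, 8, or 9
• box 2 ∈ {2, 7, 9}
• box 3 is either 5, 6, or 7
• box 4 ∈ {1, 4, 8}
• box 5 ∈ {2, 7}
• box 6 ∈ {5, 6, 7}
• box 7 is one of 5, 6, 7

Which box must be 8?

box 3, box 6, box 7 share exactly the 3 values {5, 6, 7}; by pigeonhole those values go to them, so strike 5, 6, 7 from box 1, box 2, box 5.
That leaves box 5 = 2. Strike 2 from box 2.
box 2 must be 9 (only option left). Eliminate 9 elsewhere: box 1.
So 8 goes to box 1.

box 1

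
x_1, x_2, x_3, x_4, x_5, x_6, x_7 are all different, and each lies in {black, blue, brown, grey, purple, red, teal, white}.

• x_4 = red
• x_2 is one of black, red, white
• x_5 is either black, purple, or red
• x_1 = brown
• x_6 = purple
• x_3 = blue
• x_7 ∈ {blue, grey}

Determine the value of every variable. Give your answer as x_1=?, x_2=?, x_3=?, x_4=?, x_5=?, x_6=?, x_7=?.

x_1=brown, x_2=white, x_3=blue, x_4=red, x_5=black, x_6=purple, x_7=grey

x_1 has just one choice, so x_1 = brown.
x_3's domain is down to {blue}, so x_3 = blue. Eliminate blue elsewhere: x_7.
x_4 must be red (only option left). Remove red from x_2, x_5.
x_6 has just one choice, so x_6 = purple. Eliminate purple elsewhere: x_5.
x_7's domain is down to {grey}, so x_7 = grey.
x_5's domain is down to {black}, so x_5 = black. So x_2 can't be black.
That leaves x_2 = white.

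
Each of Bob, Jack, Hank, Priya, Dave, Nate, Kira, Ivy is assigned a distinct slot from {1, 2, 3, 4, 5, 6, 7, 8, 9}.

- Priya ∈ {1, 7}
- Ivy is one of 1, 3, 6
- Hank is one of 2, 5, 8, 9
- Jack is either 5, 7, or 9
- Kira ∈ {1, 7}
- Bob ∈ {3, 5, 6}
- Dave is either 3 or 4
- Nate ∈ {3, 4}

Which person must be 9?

Jack

The 2 variables Priya and Kira are confined to {1, 7}, which locks those values in; drop them from Jack, Ivy.
Dave and Nate between them cover only {3, 4} — a naked pair. Remove those values from Bob, Ivy.
Ivy must be 6 (only option left). Strike 6 from Bob.
That leaves Bob = 5. Strike 5 from Jack, Hank.
So 9 goes to Jack.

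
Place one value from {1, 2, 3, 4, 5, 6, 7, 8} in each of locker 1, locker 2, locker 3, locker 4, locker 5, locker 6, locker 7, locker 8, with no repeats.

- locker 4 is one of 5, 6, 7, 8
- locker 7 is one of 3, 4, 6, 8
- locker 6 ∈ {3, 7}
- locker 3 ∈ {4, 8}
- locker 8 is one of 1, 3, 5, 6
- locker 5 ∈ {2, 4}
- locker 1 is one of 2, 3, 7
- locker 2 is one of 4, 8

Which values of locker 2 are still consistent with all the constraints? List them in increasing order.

The 8 variables draw from only 8 values {1, 2, 3, 4, 5, 6, 7, 8}, so each is used; only locker 8 can be 1, hence locker 8 = 1.
The 7 still-open variables together cover exactly {2, 3, 4, 5, 6, 7, 8} — 7 values for 7 variables — and 5 appears only in locker 4's list, so locker 4 = 5.
Among the 6 still-open variables, 6 fits only locker 7 (and all 6 values in {2, 3, 4, 6, 7, 8} must be used), so locker 7 = 6.
locker 2 and locker 3 share exactly the 2 values {4, 8}; by pigeonhole those values go to them, so strike 4, 8 from locker 5.
That leaves locker 5 = 2. Remove 2 from locker 1.
No further eliminations apply; locker 2 can still be any of 4, 8.

4, 8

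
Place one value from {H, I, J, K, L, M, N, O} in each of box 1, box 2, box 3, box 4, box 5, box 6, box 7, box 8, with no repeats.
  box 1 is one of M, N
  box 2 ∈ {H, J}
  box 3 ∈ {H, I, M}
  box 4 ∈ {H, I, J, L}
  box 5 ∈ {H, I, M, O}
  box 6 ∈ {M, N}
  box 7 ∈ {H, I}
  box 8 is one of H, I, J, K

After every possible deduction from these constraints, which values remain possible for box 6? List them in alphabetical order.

The 8 variables together cover exactly {H, I, J, K, L, M, N, O} — 8 values for 8 variables — and K appears only in box 8's list, so box 8 = K.
Among the 7 still-open variables, L fits only box 4 (and all 7 values in {H, I, J, L, M, N, O} must be used), so box 4 = L.
Among the 6 still-open variables, J fits only box 2 (and all 6 values in {H, I, J, M, N, O} must be used), so box 2 = J.
The 5 still-open variables draw from only 5 values {H, I, M, N, O}, so each is used; only box 5 can be O, hence box 5 = O.
box 1 and box 6 between them cover only {M, N} — a naked pair. Remove those values from box 3.
No further eliminations apply; box 6 can still be any of M, N.

M, N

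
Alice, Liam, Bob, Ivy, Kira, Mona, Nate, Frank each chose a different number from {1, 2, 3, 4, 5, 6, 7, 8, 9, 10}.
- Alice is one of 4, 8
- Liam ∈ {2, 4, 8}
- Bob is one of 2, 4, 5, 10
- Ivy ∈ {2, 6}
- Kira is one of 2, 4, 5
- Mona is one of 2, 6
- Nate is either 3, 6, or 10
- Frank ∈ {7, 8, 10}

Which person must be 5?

The 8 variables draw from only 8 values {2, 3, 4, 5, 6, 7, 8, 10}, so each is used; only Nate can be 3, hence Nate = 3.
The 7 still-open variables draw from only 7 values {2, 4, 5, 6, 7, 8, 10}, so each is used; only Frank can be 7, hence Frank = 7.
The 6 still-open variables together cover exactly {2, 4, 5, 6, 8, 10} — 6 values for 6 variables — and 10 appears only in Bob's list, so Bob = 10.
The 5 still-open variables together cover exactly {2, 4, 5, 6, 8} — 5 values for 5 variables — and 5 appears only in Kira's list, so Kira = 5.

Kira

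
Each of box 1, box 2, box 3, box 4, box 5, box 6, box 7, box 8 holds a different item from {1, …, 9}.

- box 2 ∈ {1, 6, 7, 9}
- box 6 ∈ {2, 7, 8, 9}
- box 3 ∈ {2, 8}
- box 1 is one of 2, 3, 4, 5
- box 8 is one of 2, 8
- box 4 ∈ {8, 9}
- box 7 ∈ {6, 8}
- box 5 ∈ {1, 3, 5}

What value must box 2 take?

1

box 3 and box 8 share exactly the 2 values {2, 8}; by pigeonhole those values go to them, so strike 2, 8 from box 1, box 4, box 6, box 7.
box 4 has just one choice, so box 4 = 9. So box 2, box 6 can't be 9.
That leaves box 6 = 7. Eliminate 7 elsewhere: box 2.
That leaves box 7 = 6. So box 2 can't be 6.
So box 2 = 1.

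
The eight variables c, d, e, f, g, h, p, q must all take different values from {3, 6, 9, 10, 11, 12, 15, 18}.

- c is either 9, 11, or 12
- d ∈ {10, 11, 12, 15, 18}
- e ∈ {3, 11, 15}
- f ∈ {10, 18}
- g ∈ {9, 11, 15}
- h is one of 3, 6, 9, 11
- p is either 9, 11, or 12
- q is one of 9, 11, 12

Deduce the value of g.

Among the 8 variables, 6 fits only h (and all 8 values in {3, 6, 9, 10, 11, 12, 15, 18} must be used), so h = 6.
The 7 still-open variables draw from only 7 values {3, 9, 10, 11, 12, 15, 18}, so each is used; only e can be 3, hence e = 3.
The 3 variables c, p, q are confined to {9, 11, 12}, which locks those values in; drop them from d, g.
So g = 15.

15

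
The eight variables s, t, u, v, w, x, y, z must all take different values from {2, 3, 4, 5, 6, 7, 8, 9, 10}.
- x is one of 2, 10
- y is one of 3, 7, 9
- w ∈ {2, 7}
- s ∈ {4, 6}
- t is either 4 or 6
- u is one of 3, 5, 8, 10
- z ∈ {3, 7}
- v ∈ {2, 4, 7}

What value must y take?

The 2 variables s and t are confined to {4, 6}, which locks those values in; drop them from v.
v and w share exactly the 2 values {2, 7}; by pigeonhole those values go to them, so strike 2, 7 from x, y, z.
x must be 10 (only option left). Eliminate 10 elsewhere: u.
z must be 3 (only option left). Remove 3 from u, y.
So y = 9.

9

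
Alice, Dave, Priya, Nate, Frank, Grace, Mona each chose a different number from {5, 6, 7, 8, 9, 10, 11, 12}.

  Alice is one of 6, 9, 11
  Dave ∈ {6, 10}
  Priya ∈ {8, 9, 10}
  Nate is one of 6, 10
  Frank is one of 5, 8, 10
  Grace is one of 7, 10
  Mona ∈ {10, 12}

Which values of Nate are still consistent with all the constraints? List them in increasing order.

6, 10

Dave and Nate between them cover only {6, 10} — a naked pair. Remove those values from Alice, Priya, Frank, Grace, Mona.
Grace must be 7 (only option left).
Mona has just one choice, so Mona = 12.
No further eliminations apply; Nate can still be any of 6, 10.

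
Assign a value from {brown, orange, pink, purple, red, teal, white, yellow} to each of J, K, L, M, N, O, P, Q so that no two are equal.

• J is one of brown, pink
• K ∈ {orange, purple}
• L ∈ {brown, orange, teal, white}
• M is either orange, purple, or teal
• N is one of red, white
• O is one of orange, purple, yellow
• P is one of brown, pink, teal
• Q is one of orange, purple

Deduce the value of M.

The 8 variables together cover exactly {brown, orange, pink, purple, red, teal, white, yellow} — 8 values for 8 variables — and red appears only in N's list, so N = red.
The 7 still-open variables draw from only 7 values {brown, orange, pink, purple, teal, white, yellow}, so each is used; only L can be white, hence L = white.
Among the 6 still-open variables, yellow fits only O (and all 6 values in {brown, orange, pink, purple, teal, yellow} must be used), so O = yellow.
K and Q share exactly the 2 values {orange, purple}; by pigeonhole those values go to them, so strike orange, purple from M.
So M = teal.

teal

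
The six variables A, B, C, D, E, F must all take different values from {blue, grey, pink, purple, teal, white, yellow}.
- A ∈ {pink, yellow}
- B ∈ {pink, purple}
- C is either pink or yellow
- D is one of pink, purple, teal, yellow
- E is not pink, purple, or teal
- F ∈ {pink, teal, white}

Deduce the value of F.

The 2 variables A and C are confined to {pink, yellow}, which locks those values in; drop them from B, D, E, F.
That leaves B = purple. Strike purple from D.
D's domain is down to {teal}, so D = teal. So F can't be teal.
So F = white.

white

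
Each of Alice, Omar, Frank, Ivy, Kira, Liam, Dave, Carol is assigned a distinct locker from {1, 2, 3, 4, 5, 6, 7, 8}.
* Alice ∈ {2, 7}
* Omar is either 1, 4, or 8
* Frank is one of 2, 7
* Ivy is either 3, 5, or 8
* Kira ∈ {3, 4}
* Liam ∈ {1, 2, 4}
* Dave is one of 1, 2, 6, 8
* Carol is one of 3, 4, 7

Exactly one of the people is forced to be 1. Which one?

Liam

The 8 variables draw from only 8 values {1, 2, 3, 4, 5, 6, 7, 8}, so each is used; only Ivy can be 5, hence Ivy = 5.
The 7 still-open variables together cover exactly {1, 2, 3, 4, 6, 7, 8} — 7 values for 7 variables — and 6 appears only in Dave's list, so Dave = 6.
The 6 still-open variables draw from only 6 values {1, 2, 3, 4, 7, 8}, so each is used; only Omar can be 8, hence Omar = 8.
Among the 5 still-open variables, 1 fits only Liam (and all 5 values in {1, 2, 3, 4, 7} must be used), so Liam = 1.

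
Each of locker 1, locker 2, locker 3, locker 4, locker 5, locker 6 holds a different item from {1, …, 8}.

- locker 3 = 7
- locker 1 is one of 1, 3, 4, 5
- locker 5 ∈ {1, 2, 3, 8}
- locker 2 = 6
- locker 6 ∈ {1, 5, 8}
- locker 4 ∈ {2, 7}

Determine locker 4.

2

locker 2 has just one choice, so locker 2 = 6.
That leaves locker 3 = 7. Remove 7 from locker 4.
So locker 4 = 2.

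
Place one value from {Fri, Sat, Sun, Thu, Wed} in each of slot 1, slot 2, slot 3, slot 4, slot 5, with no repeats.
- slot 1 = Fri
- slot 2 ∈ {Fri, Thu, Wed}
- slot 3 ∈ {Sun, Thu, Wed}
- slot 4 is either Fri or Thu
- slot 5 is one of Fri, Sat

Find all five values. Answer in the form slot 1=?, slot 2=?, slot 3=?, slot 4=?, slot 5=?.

slot 1 has just one choice, so slot 1 = Fri. So slot 2, slot 4, slot 5 can't be Fri.
slot 4 must be Thu (only option left). Eliminate Thu elsewhere: slot 2, slot 3.
That leaves slot 5 = Sat.
slot 2's domain is down to {Wed}, so slot 2 = Wed. Eliminate Wed elsewhere: slot 3.
That leaves slot 3 = Sun.

slot 1=Fri, slot 2=Wed, slot 3=Sun, slot 4=Thu, slot 5=Sat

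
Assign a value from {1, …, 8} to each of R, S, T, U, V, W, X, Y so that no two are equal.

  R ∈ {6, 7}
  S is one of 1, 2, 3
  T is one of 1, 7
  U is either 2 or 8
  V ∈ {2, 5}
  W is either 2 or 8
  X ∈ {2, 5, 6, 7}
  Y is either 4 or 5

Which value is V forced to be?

Among the 8 variables, 3 fits only S (and all 8 values in {1, 2, 3, 4, 5, 6, 7, 8} must be used), so S = 3.
Among the 7 still-open variables, 1 fits only T (and all 7 values in {1, 2, 4, 5, 6, 7, 8} must be used), so T = 1.
Among the 6 still-open variables, 4 fits only Y (and all 6 values in {2, 4, 5, 6, 7, 8} must be used), so Y = 4.
U and W share exactly the 2 values {2, 8}; by pigeonhole those values go to them, so strike 2, 8 from V, X.
So V = 5.

5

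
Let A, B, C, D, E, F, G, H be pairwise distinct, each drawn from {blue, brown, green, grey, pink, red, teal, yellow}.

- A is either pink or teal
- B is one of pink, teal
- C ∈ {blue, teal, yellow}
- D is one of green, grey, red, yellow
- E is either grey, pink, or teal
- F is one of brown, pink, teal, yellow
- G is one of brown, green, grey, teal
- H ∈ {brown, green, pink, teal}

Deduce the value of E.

grey

Among the 8 variables, blue fits only C (and all 8 values in {blue, brown, green, grey, pink, red, teal, yellow} must be used), so C = blue.
The 7 still-open variables draw from only 7 values {brown, green, grey, pink, red, teal, yellow}, so each is used; only D can be red, hence D = red.
The 6 still-open variables together cover exactly {brown, green, grey, pink, teal, yellow} — 6 values for 6 variables — and yellow appears only in F's list, so F = yellow.
A and B share exactly the 2 values {pink, teal}; by pigeonhole those values go to them, so strike pink, teal from E, G, H.
So E = grey.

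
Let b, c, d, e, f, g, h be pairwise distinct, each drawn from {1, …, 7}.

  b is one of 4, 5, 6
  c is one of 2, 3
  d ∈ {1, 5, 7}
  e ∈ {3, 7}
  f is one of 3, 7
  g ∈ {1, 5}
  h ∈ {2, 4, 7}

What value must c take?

2

The 7 variables draw from only 7 values {1, 2, 3, 4, 5, 6, 7}, so each is used; only b can be 6, hence b = 6.
The 6 still-open variables draw from only 6 values {1, 2, 3, 4, 5, 7}, so each is used; only h can be 4, hence h = 4.
Among the 5 still-open variables, 2 fits only c (and all 5 values in {1, 2, 3, 5, 7} must be used), so c = 2.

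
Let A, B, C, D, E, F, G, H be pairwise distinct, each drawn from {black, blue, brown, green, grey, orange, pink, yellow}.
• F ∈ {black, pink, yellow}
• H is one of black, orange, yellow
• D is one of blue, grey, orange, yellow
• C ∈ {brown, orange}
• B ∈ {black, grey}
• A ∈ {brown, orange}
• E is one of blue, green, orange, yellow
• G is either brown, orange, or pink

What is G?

pink

Among the 8 variables, green fits only E (and all 8 values in {black, blue, brown, green, grey, orange, pink, yellow} must be used), so E = green.
The 7 still-open variables draw from only 7 values {black, blue, brown, grey, orange, pink, yellow}, so each is used; only D can be blue, hence D = blue.
The 6 still-open variables draw from only 6 values {black, brown, grey, orange, pink, yellow}, so each is used; only B can be grey, hence B = grey.
A and C share exactly the 2 values {brown, orange}; by pigeonhole those values go to them, so strike brown, orange from G, H.
So G = pink.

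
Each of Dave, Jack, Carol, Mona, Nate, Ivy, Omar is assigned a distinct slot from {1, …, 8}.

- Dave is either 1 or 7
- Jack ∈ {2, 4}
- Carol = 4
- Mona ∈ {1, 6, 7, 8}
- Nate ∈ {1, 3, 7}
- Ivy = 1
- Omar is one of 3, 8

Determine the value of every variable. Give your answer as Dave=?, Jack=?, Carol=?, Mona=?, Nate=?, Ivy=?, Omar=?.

Carol must be 4 (only option left). Remove 4 from Jack.
Ivy's domain is down to {1}, so Ivy = 1. So Dave, Mona, Nate can't be 1.
That leaves Dave = 7. So Mona, Nate can't be 7.
That leaves Jack = 2.
Nate's domain is down to {3}, so Nate = 3. Eliminate 3 elsewhere: Omar.
That leaves Omar = 8. Strike 8 from Mona.
Mona's domain is down to {6}, so Mona = 6.

Dave=7, Jack=2, Carol=4, Mona=6, Nate=3, Ivy=1, Omar=8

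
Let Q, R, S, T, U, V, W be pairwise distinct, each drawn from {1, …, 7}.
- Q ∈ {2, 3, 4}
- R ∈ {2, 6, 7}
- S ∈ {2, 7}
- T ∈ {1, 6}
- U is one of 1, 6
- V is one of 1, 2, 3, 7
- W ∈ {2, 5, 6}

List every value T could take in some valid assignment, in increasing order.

1, 6

The 7 variables together cover exactly {1, 2, 3, 4, 5, 6, 7} — 7 values for 7 variables — and 4 appears only in Q's list, so Q = 4.
The 6 still-open variables draw from only 6 values {1, 2, 3, 5, 6, 7}, so each is used; only V can be 3, hence V = 3.
Among the 5 still-open variables, 5 fits only W (and all 5 values in {1, 2, 5, 6, 7} must be used), so W = 5.
The 2 variables T and U are confined to {1, 6}, which locks those values in; drop them from R.
No further eliminations apply; T can still be any of 1, 6.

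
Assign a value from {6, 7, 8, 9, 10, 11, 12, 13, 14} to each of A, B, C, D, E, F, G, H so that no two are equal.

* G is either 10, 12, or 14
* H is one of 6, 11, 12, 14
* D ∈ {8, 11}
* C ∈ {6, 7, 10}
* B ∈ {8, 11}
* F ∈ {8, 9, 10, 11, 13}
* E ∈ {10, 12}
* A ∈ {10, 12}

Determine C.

A and E between them cover only {10, 12} — a naked pair. Remove those values from C, F, G, H.
G's domain is down to {14}, so G = 14. Remove 14 from H.
B and D between them cover only {8, 11} — a naked pair. Remove those values from F, H.
H has just one choice, so H = 6. Remove 6 from C.
So C = 7.

7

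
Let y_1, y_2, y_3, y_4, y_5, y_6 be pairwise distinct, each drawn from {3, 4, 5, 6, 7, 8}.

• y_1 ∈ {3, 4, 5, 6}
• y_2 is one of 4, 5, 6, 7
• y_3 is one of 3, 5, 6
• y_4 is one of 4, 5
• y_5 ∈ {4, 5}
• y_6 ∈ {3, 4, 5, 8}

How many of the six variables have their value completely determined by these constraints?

The 6 variables draw from only 6 values {3, 4, 5, 6, 7, 8}, so each is used; only y_2 can be 7, hence y_2 = 7.
The 5 still-open variables together cover exactly {3, 4, 5, 6, 8} — 5 values for 5 variables — and 8 appears only in y_6's list, so y_6 = 8.
The 2 variables y_4 and y_5 are confined to {4, 5}, which locks those values in; drop them from y_1, y_3.
Determined: y_2=7, y_6=8. The other variables each still have more than one consistent value. That makes 2.

2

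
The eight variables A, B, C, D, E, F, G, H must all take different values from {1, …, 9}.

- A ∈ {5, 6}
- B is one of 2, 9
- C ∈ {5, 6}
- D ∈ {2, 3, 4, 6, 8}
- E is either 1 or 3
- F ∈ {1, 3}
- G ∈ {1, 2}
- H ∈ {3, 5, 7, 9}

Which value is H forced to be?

7

A and C share exactly the 2 values {5, 6}; by pigeonhole those values go to them, so strike 5, 6 from D, H.
The 2 variables E and F are confined to {1, 3}, which locks those values in; drop them from D, G, H.
G must be 2 (only option left). Remove 2 from B, D.
B must be 9 (only option left). Strike 9 from H.
So H = 7.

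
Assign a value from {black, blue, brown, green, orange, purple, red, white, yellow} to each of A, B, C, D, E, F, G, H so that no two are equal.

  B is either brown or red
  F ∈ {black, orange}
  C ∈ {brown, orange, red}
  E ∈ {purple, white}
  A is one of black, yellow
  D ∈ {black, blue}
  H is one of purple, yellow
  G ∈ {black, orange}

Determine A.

The 8 variables together cover exactly {black, blue, brown, orange, purple, red, white, yellow} — 8 values for 8 variables — and blue appears only in D's list, so D = blue.
Among the 7 still-open variables, white fits only E (and all 7 values in {black, brown, orange, purple, red, white, yellow} must be used), so E = white.
The 6 still-open variables together cover exactly {black, brown, orange, purple, red, yellow} — 6 values for 6 variables — and purple appears only in H's list, so H = purple.
The 5 still-open variables draw from only 5 values {black, brown, orange, red, yellow}, so each is used; only A can be yellow, hence A = yellow.

yellow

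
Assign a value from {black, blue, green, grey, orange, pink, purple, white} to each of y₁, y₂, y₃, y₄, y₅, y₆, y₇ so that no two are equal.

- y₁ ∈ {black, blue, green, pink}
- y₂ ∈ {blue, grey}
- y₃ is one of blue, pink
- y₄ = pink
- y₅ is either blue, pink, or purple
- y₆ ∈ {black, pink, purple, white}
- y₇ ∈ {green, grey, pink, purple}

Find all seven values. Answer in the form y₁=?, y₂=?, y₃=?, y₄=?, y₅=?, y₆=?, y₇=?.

y₄ has just one choice, so y₄ = pink. Strike pink from y₁, y₃, y₅, y₆, y₇.
y₃'s domain is down to {blue}, so y₃ = blue. So y₁, y₂, y₅ can't be blue.
y₅'s domain is down to {purple}, so y₅ = purple. So y₆, y₇ can't be purple.
y₂ must be grey (only option left). So y₇ can't be grey.
That leaves y₇ = green. So y₁ can't be green.
That leaves y₁ = black. Eliminate black elsewhere: y₆.
y₆'s domain is down to {white}, so y₆ = white.

y₁=black, y₂=grey, y₃=blue, y₄=pink, y₅=purple, y₆=white, y₇=green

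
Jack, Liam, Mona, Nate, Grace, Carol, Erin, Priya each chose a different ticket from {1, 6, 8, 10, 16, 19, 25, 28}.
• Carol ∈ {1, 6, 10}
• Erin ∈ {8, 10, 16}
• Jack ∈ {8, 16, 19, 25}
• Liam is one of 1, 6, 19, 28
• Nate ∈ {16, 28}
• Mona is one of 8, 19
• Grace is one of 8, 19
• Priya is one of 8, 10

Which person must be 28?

Among the 8 variables, 25 fits only Jack (and all 8 values in {1, 6, 8, 10, 16, 19, 25, 28} must be used), so Jack = 25.
Mona and Grace share exactly the 2 values {8, 19}; by pigeonhole those values go to them, so strike 8, 19 from Liam, Erin, Priya.
Priya must be 10 (only option left). Eliminate 10 elsewhere: Carol, Erin.
Erin's domain is down to {16}, so Erin = 16. Remove 16 from Nate.
So 28 goes to Nate.

Nate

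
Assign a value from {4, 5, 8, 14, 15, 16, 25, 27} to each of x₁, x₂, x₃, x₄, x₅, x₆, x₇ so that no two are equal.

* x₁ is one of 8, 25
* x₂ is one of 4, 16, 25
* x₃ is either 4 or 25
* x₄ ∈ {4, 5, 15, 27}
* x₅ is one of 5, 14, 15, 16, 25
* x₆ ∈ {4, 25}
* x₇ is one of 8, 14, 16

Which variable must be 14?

The 2 variables x₃ and x₆ are confined to {4, 25}, which locks those values in; drop them from x₁, x₂, x₄, x₅.
x₁'s domain is down to {8}, so x₁ = 8. Strike 8 from x₇.
x₂'s domain is down to {16}, so x₂ = 16. Strike 16 from x₅, x₇.
So 14 goes to x₇.

x₇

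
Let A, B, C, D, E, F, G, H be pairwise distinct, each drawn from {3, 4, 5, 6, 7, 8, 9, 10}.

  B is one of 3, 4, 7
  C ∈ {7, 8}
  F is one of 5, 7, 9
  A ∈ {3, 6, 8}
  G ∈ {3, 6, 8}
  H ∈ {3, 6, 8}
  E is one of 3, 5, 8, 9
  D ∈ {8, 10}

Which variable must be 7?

The 8 variables draw from only 8 values {3, 4, 5, 6, 7, 8, 9, 10}, so each is used; only B can be 4, hence B = 4.
The 7 still-open variables draw from only 7 values {3, 5, 6, 7, 8, 9, 10}, so each is used; only D can be 10, hence D = 10.
A, G, H share exactly the 3 values {3, 6, 8}; by pigeonhole those values go to them, so strike 3, 6, 8 from C, E.
So 7 goes to C.

C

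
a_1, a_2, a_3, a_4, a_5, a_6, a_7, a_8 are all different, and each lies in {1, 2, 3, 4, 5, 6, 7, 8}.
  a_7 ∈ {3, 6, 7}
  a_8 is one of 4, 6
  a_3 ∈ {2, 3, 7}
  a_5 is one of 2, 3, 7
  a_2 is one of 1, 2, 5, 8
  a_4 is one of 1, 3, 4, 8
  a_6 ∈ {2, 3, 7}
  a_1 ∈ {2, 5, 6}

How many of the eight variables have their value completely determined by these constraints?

a_3, a_5, a_6 between them cover only {2, 3, 7} — a naked triple. Remove those values from a_1, a_2, a_4, a_7.
That leaves a_7 = 6. Remove 6 from a_1, a_8.
a_8 must be 4 (only option left). Eliminate 4 elsewhere: a_4.
a_1 has just one choice, so a_1 = 5. Remove 5 from a_2.
Determined: a_1=5, a_7=6, a_8=4. The other variables each still have more than one consistent value. That makes 3.

3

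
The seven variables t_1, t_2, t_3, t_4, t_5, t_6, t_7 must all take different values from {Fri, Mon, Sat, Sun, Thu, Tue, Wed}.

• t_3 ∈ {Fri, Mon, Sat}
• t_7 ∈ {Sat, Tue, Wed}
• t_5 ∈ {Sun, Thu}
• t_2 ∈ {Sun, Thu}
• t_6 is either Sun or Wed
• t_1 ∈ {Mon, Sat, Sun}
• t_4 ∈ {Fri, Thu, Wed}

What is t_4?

Among the 7 variables, Tue fits only t_7 (and all 7 values in {Fri, Mon, Sat, Sun, Thu, Tue, Wed} must be used), so t_7 = Tue.
t_2 and t_5 share exactly the 2 values {Sun, Thu}; by pigeonhole those values go to them, so strike Sun, Thu from t_1, t_4, t_6.
t_6 must be Wed (only option left). Remove Wed from t_4.
So t_4 = Fri.

Fri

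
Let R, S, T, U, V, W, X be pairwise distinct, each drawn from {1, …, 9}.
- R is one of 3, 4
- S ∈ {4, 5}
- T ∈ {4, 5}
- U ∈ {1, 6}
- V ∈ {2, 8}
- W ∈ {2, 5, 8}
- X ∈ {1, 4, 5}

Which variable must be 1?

X

The 7 variables draw from only 7 values {1, 2, 3, 4, 5, 6, 8}, so each is used; only R can be 3, hence R = 3.
Among the 6 still-open variables, 6 fits only U (and all 6 values in {1, 2, 4, 5, 6, 8} must be used), so U = 6.
The 5 still-open variables together cover exactly {1, 2, 4, 5, 8} — 5 values for 5 variables — and 1 appears only in X's list, so X = 1.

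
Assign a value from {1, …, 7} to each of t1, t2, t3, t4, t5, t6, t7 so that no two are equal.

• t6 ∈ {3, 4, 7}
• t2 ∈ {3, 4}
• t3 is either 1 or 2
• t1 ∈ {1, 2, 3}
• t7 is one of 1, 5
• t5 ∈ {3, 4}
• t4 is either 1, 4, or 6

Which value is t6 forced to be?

7

The 7 variables together cover exactly {1, 2, 3, 4, 5, 6, 7} — 7 values for 7 variables — and 5 appears only in t7's list, so t7 = 5.
Among the 6 still-open variables, 6 fits only t4 (and all 6 values in {1, 2, 3, 4, 6, 7} must be used), so t4 = 6.
The 5 still-open variables together cover exactly {1, 2, 3, 4, 7} — 5 values for 5 variables — and 7 appears only in t6's list, so t6 = 7.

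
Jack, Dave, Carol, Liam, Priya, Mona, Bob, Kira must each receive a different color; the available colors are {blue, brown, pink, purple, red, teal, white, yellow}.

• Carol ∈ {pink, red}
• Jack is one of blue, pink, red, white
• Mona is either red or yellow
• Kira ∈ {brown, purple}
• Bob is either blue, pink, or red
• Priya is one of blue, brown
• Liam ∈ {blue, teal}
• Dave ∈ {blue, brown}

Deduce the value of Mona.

yellow

The 8 variables together cover exactly {blue, brown, pink, purple, red, teal, white, yellow} — 8 values for 8 variables — and purple appears only in Kira's list, so Kira = purple.
The 7 still-open variables draw from only 7 values {blue, brown, pink, red, teal, white, yellow}, so each is used; only Liam can be teal, hence Liam = teal.
Among the 6 still-open variables, white fits only Jack (and all 6 values in {blue, brown, pink, red, white, yellow} must be used), so Jack = white.
The 5 still-open variables draw from only 5 values {blue, brown, pink, red, yellow}, so each is used; only Mona can be yellow, hence Mona = yellow.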